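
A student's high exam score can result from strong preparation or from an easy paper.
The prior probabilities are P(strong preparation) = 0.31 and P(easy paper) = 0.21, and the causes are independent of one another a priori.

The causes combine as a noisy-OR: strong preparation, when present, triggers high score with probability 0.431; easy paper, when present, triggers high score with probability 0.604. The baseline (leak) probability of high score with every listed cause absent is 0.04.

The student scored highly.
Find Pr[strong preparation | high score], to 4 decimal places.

Under noisy-OR, P(high score | causes) = 1 − (1−0.04)·∏(1−qᵢ) over the active causes.
P(high score) = 0.04*0.69*0.79 + 0.61984*0.69*0.21 + 0.45376*0.31*0.79 + 0.783689*0.31*0.21 = 0.021804 + 0.089815 + 0.111126 + 0.051018 = 0.273763
Restricting to configurations with strong preparation present: 0.111126 + 0.051018 = 0.162144.
P(strong preparation | high score) = 0.162144 / 0.273763 ≈ 0.5923

Pr[strong preparation | high score] ≈ 0.5923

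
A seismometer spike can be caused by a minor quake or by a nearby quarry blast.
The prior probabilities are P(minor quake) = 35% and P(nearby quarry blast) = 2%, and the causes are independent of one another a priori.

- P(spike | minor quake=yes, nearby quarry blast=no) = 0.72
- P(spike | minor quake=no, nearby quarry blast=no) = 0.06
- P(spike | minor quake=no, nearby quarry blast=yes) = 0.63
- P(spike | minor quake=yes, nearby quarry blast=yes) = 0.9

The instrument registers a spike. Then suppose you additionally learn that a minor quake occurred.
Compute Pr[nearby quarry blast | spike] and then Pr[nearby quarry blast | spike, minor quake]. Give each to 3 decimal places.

Weight on nearby quarry blast=true, given the evidence: 0.008190 + 0.006300 = 0.014490
Denominator P(spike): 0.06*0.65*0.98 + 0.63*0.65*0.02 + 0.72*0.35*0.98 + 0.9*0.35*0.02 = 0.299670
Posterior = 0.014490 / 0.299670 ≈ 0.048

Now also conditioning on minor quake=true:
P(spike | minor quake) = 0.72×0.98 + 0.9×0.02 = 0.705600 + 0.018000 = 0.723600
Restricting to configurations with nearby quarry blast present: 0.9×0.02 = 0.018000.
So P(nearby quarry blast | spike, minor quake) = 0.018000/0.723600 ≈ 0.025.
The drop from 0.048 to 0.025 is the explaining-away (discounting) effect.

Pr[nearby quarry blast | spike] ≈ 0.048; Pr[nearby quarry blast | spike, minor quake] ≈ 0.025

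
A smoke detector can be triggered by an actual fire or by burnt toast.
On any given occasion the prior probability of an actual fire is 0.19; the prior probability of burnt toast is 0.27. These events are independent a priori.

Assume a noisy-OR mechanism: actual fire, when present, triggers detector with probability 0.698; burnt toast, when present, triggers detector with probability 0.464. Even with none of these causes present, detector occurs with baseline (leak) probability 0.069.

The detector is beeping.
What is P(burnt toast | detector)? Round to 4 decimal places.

Under noisy-OR, P(detector | causes) = 1 − (1−0.069)·∏(1−qᵢ) over the active causes.
Numerator (weight on configurations with burnt toast): 0.109565 + 0.043569 = 0.153134
Denominator P(detector): 0.069·0.81·0.73 + 0.500984·0.81·0.27 + 0.718838·0.19·0.73 + 0.849297·0.19·0.27 = 0.293637
Posterior = 0.153134 / 0.293637 ≈ 0.5215

P(burnt toast | detector) ≈ 0.5215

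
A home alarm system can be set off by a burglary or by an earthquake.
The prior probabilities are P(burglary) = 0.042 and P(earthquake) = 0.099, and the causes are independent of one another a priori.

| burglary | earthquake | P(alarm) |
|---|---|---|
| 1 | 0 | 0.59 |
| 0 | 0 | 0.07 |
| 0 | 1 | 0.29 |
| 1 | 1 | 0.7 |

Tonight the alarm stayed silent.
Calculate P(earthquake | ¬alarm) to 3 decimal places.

P(earthquake | ¬alarm) ≈ 0.077

Sum P(¬alarm|·) weighted by the priors over the 4 (burglary, earthquake) configurations:
  P(¬alarm) = 0.93×0.958×0.901 + 0.71×0.958×0.099 + 0.41×0.042×0.901 + 0.3×0.042×0.099
        = 0.802737 + 0.067338 + 0.015515 + 0.001247 = 0.886837
The terms with earthquake present sum to 0.068585, so
  P(earthquake | ¬alarm) = 0.068585 / 0.886837 ≈ 0.077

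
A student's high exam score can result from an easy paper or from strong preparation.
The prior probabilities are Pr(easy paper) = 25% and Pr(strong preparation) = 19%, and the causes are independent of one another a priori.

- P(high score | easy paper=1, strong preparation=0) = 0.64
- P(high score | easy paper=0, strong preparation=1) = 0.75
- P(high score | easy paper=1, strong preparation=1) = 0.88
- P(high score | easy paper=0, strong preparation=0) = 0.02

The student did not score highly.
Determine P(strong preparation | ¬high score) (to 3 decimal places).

P(strong preparation | ¬high score) ≈ 0.058

P(¬high score) = 0.98*0.75*0.81 + 0.25*0.75*0.19 + 0.36*0.25*0.81 + 0.12*0.25*0.19 = 0.595350 + 0.035625 + 0.072900 + 0.005700 = 0.709575
The strong preparation-present share is 0.035625 + 0.005700 = 0.041325.
Hence the posterior is 0.041325/0.709575 ≈ 0.058.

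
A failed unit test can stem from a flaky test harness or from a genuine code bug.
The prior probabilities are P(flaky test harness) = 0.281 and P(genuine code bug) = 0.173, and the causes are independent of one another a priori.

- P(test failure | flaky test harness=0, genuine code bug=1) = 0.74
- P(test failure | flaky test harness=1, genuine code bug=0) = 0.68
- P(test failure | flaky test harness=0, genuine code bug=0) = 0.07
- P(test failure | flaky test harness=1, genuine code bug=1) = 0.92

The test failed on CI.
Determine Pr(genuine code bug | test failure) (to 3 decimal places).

Weight on genuine code bug=true, given the evidence: 0.092046 + 0.044724 = 0.136770
Denominator P(test failure): 0.07×0.719×0.827 + 0.74×0.719×0.173 + 0.68×0.281×0.827 + 0.92×0.281×0.173 = 0.336416
P(genuine code bug | test failure) = 0.136770/0.336416 ≈ 0.407

Pr(genuine code bug | test failure) ≈ 0.407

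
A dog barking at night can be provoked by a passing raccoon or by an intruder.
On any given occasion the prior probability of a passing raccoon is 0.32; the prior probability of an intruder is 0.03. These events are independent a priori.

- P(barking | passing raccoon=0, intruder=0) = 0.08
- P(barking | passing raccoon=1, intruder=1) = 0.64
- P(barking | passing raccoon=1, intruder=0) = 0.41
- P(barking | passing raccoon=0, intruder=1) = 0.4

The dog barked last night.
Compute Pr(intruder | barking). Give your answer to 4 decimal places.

Pr(intruder | barking) ≈ 0.0736

P(barking) = 0.08×0.68×0.97 + 0.4×0.68×0.03 + 0.41×0.32×0.97 + 0.64×0.32×0.03 = 0.052768 + 0.008160 + 0.127264 + 0.006144 = 0.194336
The intruder-present share is 0.008160 + 0.006144 = 0.014304.
Hence the posterior is 0.014304/0.194336 ≈ 0.0736.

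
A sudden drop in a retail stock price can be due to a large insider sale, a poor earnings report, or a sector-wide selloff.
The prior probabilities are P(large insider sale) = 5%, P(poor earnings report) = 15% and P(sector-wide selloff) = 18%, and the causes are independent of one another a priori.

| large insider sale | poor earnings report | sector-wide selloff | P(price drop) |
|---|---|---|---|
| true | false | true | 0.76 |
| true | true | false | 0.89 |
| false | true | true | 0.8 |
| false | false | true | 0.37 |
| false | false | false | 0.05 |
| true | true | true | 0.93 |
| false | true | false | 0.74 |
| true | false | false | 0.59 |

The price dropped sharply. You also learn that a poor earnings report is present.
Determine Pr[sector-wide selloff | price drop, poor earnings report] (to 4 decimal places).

Numerator (weight on configurations with sector-wide selloff): 0.136800 + 0.008370 = 0.145170
The normalizing constant is 0.74·0.95·0.82 + 0.8·0.95·0.18 + 0.89·0.05·0.82 + 0.93·0.05·0.18 = 0.758120
P(sector-wide selloff | price drop, poor earnings report) = 0.145170/0.758120 ≈ 0.1915

Pr[sector-wide selloff | price drop, poor earnings report] ≈ 0.1915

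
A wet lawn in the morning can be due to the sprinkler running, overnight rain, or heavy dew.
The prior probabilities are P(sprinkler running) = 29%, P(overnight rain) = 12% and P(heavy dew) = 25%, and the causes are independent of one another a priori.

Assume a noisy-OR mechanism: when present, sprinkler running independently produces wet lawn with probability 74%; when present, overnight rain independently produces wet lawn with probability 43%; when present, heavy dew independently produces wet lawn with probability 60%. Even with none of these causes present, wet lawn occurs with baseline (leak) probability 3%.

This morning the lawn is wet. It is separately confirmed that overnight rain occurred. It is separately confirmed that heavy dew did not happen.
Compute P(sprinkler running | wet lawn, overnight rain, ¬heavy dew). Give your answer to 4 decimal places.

P(sprinkler running | wet lawn, overnight rain, ¬heavy dew) ≈ 0.4389

Under noisy-OR, P(wet lawn | causes) = 1 − (1−0.03)·∏(1−qᵢ) over the active causes.
P(wet lawn | overnight rain, ¬heavy dew) = 0.4471*0.71 + 0.856246*0.29 = 0.317441 + 0.248311 = 0.565752
The sprinkler running-present share is 0.856246*0.29 = 0.248311.
P(sprinkler running | wet lawn, overnight rain, ¬heavy dew) = 0.248311 / 0.565752 ≈ 0.4389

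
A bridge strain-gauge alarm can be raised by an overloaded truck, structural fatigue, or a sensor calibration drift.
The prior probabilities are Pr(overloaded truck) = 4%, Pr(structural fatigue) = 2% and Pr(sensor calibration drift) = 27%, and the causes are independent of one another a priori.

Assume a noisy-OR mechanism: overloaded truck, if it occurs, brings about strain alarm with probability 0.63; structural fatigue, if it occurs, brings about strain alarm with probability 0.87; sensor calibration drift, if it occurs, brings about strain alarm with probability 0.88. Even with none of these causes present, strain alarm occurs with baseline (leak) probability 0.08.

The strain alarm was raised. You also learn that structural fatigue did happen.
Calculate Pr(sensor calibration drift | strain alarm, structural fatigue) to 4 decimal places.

Under noisy-OR, P(strain alarm | causes) = 1 − (1−0.08)·∏(1−qᵢ) over the active causes.
P(strain alarm | structural fatigue) = 0.8804*0.96*0.73 + 0.985648*0.96*0.27 + 0.955748*0.04*0.73 + 0.99469*0.04*0.27 = 0.616984 + 0.255480 + 0.027908 + 0.010743 = 0.911115
The sensor calibration drift-present share is 0.255480 + 0.010743 = 0.266223.
Hence the posterior is 0.266223/0.911115 ≈ 0.2922.

Pr(sensor calibration drift | strain alarm, structural fatigue) ≈ 0.2922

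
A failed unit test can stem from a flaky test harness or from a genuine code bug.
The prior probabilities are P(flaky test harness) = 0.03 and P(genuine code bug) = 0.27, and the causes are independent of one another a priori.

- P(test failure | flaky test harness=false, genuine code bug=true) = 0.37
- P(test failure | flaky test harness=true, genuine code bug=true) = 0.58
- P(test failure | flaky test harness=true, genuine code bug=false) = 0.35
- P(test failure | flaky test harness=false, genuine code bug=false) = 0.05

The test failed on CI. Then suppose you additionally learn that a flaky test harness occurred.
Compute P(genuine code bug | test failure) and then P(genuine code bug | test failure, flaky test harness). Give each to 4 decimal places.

Enumerate the 4 (flaky test harness, genuine code bug) configurations and weight by the priors:
  P(test failure) = 0.05×0.97×0.73 + 0.37×0.97×0.27 + 0.35×0.03×0.73 + 0.58×0.03×0.27
        = 0.035405 + 0.096903 + 0.007665 + 0.004698 = 0.144671
The terms with genuine code bug present sum to 0.101601, so
  P(genuine code bug | test failure) = 0.101601 / 0.144671 ≈ 0.7023

With the extra evidence:
P(test failure | flaky test harness) = 0.35·0.73 + 0.58·0.27 = 0.255500 + 0.156600 = 0.412100
Restricting to configurations with genuine code bug present: 0.58·0.27 = 0.156600.
So P(genuine code bug | test failure, flaky test harness) = 0.156600/0.412100 ≈ 0.3800.
Conditioning on flaky test harness lowers the posterior on genuine code bug: the classic explaining-away effect in a common-effect structure.

P(genuine code bug | test failure) ≈ 0.7023; P(genuine code bug | test failure, flaky test harness) ≈ 0.3800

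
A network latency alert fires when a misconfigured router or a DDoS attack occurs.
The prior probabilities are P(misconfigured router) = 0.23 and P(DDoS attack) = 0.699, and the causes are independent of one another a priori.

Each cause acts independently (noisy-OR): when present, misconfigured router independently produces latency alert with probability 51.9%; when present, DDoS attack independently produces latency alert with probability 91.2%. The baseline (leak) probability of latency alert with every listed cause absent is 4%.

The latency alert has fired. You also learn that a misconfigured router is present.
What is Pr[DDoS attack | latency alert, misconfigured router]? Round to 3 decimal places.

Pr[DDoS attack | latency alert, misconfigured router] ≈ 0.805

Under noisy-OR, P(latency alert | causes) = 1 − (1−0.04)·∏(1−qᵢ) over the active causes.
Enumerate both values of DDoS attack and weight by the priors:
  P(latency alert | misconfigured router) = 0.53824*0.301 + 0.959365*0.699
        = 0.162010 + 0.670596 = 0.832606
Configurations with DDoS attack contribute 0.670596, so
  P(DDoS attack | latency alert, misconfigured router) = 0.670596 / 0.832606 ≈ 0.805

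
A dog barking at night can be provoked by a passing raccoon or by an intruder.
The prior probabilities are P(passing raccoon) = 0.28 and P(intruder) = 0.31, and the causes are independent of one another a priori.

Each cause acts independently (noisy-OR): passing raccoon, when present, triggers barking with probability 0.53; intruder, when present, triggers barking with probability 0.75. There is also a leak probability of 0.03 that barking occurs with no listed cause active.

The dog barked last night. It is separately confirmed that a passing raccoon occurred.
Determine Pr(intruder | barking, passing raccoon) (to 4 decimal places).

Pr(intruder | barking, passing raccoon) ≈ 0.4225

Under noisy-OR, P(barking | causes) = 1 − (1−0.03)·∏(1−qᵢ) over the active causes.
For the numerator, keep only intruder=true terms: 0.886025×0.31 = 0.274668
The normalizing constant is 0.5441×0.69 + 0.886025×0.31 = 0.650097
P(intruder | barking, passing raccoon) = 0.274668/0.650097 ≈ 0.4225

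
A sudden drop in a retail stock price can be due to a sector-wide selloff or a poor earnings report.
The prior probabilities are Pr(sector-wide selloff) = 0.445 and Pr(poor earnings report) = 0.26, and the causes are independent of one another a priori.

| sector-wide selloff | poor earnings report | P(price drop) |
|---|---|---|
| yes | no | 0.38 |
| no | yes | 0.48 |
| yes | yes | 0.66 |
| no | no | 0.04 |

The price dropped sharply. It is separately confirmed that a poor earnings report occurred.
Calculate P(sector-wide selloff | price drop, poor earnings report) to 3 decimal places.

P(sector-wide selloff | price drop, poor earnings report) ≈ 0.524

For the numerator, keep only sector-wide selloff=true terms: 0.66*0.445 = 0.293700
Denominator P(price drop | poor earnings report): 0.48*0.555 + 0.66*0.445 = 0.560100
P(sector-wide selloff | price drop, poor earnings report) = 0.293700/0.560100 ≈ 0.524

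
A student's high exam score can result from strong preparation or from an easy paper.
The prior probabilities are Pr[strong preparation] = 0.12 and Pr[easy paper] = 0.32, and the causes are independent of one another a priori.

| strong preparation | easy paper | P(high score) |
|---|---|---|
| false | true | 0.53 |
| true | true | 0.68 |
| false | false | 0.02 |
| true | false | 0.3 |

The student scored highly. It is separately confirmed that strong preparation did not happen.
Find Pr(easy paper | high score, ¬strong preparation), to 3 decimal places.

Enumerate both values of easy paper and weight by the priors:
  P(high score | ¬strong preparation) = 0.02×0.68 + 0.53×0.32
        = 0.013600 + 0.169600 = 0.183200
The terms with easy paper present sum to 0.169600, so
  P(easy paper | high score, ¬strong preparation) = 0.169600 / 0.183200 ≈ 0.926

Pr(easy paper | high score, ¬strong preparation) ≈ 0.926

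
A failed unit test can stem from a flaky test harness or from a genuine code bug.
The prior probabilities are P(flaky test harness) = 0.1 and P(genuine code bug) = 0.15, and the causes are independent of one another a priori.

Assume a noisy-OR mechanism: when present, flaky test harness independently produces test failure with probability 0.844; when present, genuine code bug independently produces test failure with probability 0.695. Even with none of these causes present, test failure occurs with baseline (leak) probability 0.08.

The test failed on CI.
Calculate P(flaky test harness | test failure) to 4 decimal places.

Under noisy-OR, P(test failure | causes) = 1 − (1−0.08)·∏(1−qᵢ) over the active causes.
By total probability over the 4 (flaky test harness, genuine code bug) configurations:
  P(test failure) = 0.08*0.9*0.85 + 0.7194*0.9*0.15 + 0.85648*0.1*0.85 + 0.956226*0.1*0.15
        = 0.061200 + 0.097119 + 0.072801 + 0.014343 = 0.245463
Configurations with flaky test harness contribute 0.087144, so
  P(flaky test harness | test failure) = 0.087144 / 0.245463 ≈ 0.3550

P(flaky test harness | test failure) ≈ 0.3550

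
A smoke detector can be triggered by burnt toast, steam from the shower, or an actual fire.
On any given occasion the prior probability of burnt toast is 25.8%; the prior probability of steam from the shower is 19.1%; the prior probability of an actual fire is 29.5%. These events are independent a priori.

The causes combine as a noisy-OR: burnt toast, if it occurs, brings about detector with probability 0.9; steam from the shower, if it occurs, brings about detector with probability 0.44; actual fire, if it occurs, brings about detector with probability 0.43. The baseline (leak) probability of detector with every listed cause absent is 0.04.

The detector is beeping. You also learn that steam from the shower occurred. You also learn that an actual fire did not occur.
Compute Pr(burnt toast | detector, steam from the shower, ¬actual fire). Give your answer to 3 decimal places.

Pr(burnt toast | detector, steam from the shower, ¬actual fire) ≈ 0.416

Under noisy-OR, P(detector | causes) = 1 − (1−0.04)·∏(1−qᵢ) over the active causes.
P(detector | steam from the shower, ¬actual fire) = 0.4624*0.742 + 0.94624*0.258 = 0.343101 + 0.244130 = 0.587231
Restricting to configurations with burnt toast present: 0.94624*0.258 = 0.244130.
P(burnt toast | detector, steam from the shower, ¬actual fire) = 0.244130 / 0.587231 ≈ 0.416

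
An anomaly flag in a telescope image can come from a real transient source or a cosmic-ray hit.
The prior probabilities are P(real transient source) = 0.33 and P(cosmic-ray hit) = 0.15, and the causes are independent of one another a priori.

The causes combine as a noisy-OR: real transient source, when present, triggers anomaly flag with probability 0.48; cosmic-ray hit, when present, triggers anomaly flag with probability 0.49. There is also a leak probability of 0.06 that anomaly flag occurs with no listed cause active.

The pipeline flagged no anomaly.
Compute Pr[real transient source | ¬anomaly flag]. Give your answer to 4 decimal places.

Pr[real transient source | ¬anomaly flag] ≈ 0.2039

Under noisy-OR, P(anomaly flag | causes) = 1 − (1−0.06)·∏(1−qᵢ) over the active causes.
Sum P(¬anomaly flag|·) weighted by the priors over the 4 (real transient source, cosmic-ray hit) configurations:
  P(¬anomaly flag) = 0.94*0.67*0.85 + 0.4794*0.67*0.15 + 0.4888*0.33*0.85 + 0.249288*0.33*0.15
        = 0.535330 + 0.048180 + 0.137108 + 0.012340 = 0.732958
The terms with real transient source present sum to 0.149448, so
  P(real transient source | ¬anomaly flag) = 0.149448 / 0.732958 ≈ 0.2039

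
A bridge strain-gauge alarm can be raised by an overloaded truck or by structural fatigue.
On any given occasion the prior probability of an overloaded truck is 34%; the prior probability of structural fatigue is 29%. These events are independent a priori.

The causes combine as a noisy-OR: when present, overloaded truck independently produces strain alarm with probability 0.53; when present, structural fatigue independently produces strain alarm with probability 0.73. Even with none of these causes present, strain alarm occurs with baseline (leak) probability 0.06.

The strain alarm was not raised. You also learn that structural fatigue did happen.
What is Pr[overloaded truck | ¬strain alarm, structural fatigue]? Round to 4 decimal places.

Pr[overloaded truck | ¬strain alarm, structural fatigue] ≈ 0.1949

Under noisy-OR, P(strain alarm | causes) = 1 − (1−0.06)·∏(1−qᵢ) over the active causes.
P(¬strain alarm | structural fatigue) = 0.2538×0.66 + 0.119286×0.34 = 0.167508 + 0.040557 = 0.208065
Of this, 0.040557 comes from 0.119286×0.34 (the overloaded truck=true cases).
Hence the posterior is 0.040557/0.208065 ≈ 0.1949.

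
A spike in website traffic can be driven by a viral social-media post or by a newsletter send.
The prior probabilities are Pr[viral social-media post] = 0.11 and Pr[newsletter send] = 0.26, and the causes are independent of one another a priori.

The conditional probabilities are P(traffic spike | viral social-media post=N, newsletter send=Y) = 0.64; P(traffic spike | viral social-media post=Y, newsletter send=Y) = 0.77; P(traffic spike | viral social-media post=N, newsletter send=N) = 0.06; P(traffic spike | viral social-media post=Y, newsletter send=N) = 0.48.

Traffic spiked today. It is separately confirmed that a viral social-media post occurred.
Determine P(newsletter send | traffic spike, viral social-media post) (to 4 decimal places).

P(newsletter send | traffic spike, viral social-media post) ≈ 0.3605

Weight on newsletter send=true, given the evidence: 0.77×0.26 = 0.200200
The normalizing constant is 0.48×0.74 + 0.77×0.26 = 0.555400
P(newsletter send | traffic spike, viral social-media post) = 0.200200/0.555400 ≈ 0.3605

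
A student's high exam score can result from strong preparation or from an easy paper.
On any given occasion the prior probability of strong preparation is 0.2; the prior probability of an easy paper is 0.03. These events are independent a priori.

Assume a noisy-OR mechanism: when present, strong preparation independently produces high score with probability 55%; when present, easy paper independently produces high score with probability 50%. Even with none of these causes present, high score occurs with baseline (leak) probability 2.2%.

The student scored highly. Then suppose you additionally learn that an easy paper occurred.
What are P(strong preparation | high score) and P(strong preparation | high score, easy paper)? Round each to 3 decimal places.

Under noisy-OR, P(high score | causes) = 1 − (1−0.022)·∏(1−qᵢ) over the active causes.
Sum P(high score|·) weighted by the priors over the 4 (strong preparation, easy paper) configurations:
  P(high score) = 0.022·0.8·0.97 + 0.511·0.8·0.03 + 0.5599·0.2·0.97 + 0.77995·0.2·0.03
        = 0.017072 + 0.012264 + 0.108621 + 0.004680 = 0.142637
Configurations with strong preparation contribute 0.113301, so
  P(strong preparation | high score) = 0.113301 / 0.142637 ≈ 0.794

Now also conditioning on easy paper=true:
Weight on strong preparation=true, given the evidence: 0.77995*0.2 = 0.155990
The normalizing constant is 0.511*0.8 + 0.77995*0.2 = 0.564790
Posterior = 0.155990 / 0.564790 ≈ 0.276
— easy paper explains away the evidence for strong preparation.

P(strong preparation | high score) ≈ 0.794; P(strong preparation | high score, easy paper) ≈ 0.276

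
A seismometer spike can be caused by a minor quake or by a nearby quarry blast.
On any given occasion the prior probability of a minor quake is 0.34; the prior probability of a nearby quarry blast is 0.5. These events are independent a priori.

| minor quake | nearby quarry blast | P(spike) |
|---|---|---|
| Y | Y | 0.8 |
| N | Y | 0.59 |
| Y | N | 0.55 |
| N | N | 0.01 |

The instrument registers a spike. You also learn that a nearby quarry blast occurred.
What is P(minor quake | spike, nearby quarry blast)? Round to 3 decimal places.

For the numerator, keep only minor quake=true terms: 0.8·0.34 = 0.272000
Denominator P(spike | nearby quarry blast): 0.59·0.66 + 0.8·0.34 = 0.661400
Posterior = 0.272000 / 0.661400 ≈ 0.411

P(minor quake | spike, nearby quarry blast) ≈ 0.411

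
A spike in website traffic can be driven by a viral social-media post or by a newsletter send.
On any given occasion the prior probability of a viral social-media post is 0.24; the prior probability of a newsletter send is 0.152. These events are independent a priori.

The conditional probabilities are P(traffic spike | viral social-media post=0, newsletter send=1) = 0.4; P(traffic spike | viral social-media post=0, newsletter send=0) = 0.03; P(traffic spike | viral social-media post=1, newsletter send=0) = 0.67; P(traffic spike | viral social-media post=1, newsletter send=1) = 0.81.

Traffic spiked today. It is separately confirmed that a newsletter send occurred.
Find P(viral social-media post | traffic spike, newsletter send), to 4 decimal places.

Numerator (weight on configurations with viral social-media post): 0.81*0.24 = 0.194400
Denominator P(traffic spike | newsletter send): 0.4*0.76 + 0.81*0.24 = 0.498400
P(viral social-media post | traffic spike, newsletter send) = 0.194400/0.498400 ≈ 0.3900

P(viral social-media post | traffic spike, newsletter send) ≈ 0.3900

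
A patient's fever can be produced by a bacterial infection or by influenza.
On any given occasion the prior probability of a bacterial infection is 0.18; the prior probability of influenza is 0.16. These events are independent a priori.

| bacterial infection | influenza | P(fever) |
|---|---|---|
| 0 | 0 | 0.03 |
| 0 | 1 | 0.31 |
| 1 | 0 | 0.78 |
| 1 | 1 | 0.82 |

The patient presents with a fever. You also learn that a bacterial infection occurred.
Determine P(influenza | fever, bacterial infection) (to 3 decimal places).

By total probability over both values of influenza:
  P(fever | bacterial infection) = 0.78*0.84 + 0.82*0.16
        = 0.655200 + 0.131200 = 0.786400
Configurations with influenza contribute 0.131200, so
  P(influenza | fever, bacterial infection) = 0.131200 / 0.786400 ≈ 0.167

P(influenza | fever, bacterial infection) ≈ 0.167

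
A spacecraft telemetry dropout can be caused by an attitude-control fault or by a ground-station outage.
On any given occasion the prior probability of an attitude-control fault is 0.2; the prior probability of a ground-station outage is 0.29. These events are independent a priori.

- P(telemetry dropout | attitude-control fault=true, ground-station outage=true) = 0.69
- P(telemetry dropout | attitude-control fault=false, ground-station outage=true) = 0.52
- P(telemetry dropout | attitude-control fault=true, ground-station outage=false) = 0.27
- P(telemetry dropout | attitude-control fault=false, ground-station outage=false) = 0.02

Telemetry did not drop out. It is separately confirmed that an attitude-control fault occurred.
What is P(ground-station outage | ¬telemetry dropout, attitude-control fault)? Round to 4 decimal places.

P(ground-station outage | ¬telemetry dropout, attitude-control fault) ≈ 0.1478

Enumerate both values of ground-station outage and weight by the priors:
  P(¬telemetry dropout | attitude-control fault) = 0.73·0.71 + 0.31·0.29
        = 0.518300 + 0.089900 = 0.608200
Keeping only the ground-station outage-present terms gives 0.089900, so
  P(ground-station outage | ¬telemetry dropout, attitude-control fault) = 0.089900 / 0.608200 ≈ 0.1478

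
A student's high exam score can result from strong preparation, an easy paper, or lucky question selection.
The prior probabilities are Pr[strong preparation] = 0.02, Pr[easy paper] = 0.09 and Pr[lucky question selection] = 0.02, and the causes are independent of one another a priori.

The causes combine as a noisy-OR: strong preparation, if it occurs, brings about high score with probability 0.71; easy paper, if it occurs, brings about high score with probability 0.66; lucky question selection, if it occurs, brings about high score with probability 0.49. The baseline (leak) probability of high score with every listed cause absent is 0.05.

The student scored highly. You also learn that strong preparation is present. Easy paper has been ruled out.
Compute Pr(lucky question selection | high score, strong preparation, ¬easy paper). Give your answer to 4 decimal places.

Under noisy-OR, P(high score | causes) = 1 − (1−0.05)·∏(1−qᵢ) over the active causes.
Sum P(high score|·) weighted by the priors over both values of lucky question selection:
  P(high score | strong preparation, ¬easy paper) = 0.7245×0.98 + 0.859495×0.02
        = 0.710010 + 0.017190 = 0.727200
Keeping only the lucky question selection-present terms gives 0.017190, so
  P(lucky question selection | high score, strong preparation, ¬easy paper) = 0.017190 / 0.727200 ≈ 0.0236

Pr(lucky question selection | high score, strong preparation, ¬easy paper) ≈ 0.0236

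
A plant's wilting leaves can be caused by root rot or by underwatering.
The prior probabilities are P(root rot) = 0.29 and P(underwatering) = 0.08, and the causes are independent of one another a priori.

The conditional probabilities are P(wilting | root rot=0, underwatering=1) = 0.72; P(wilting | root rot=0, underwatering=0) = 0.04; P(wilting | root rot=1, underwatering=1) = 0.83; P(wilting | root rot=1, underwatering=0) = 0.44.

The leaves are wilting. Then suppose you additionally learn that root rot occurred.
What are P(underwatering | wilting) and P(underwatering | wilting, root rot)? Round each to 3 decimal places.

P(wilting) = 0.04×0.71×0.92 + 0.72×0.71×0.08 + 0.44×0.29×0.92 + 0.83×0.29×0.08 = 0.026128 + 0.040896 + 0.117392 + 0.019256 = 0.203672
Of this, 0.060152 comes from 0.040896 + 0.019256 (the underwatering=true cases).
P(underwatering | wilting) = 0.060152 / 0.203672 ≈ 0.295

Now condition on the additional information:
Sum P(wilting|·) weighted by the priors over both values of underwatering:
  P(wilting | root rot) = 0.44×0.92 + 0.83×0.08
        = 0.404800 + 0.066400 = 0.471200
Keeping only the underwatering-present terms gives 0.066400, so
  P(underwatering | wilting, root rot) = 0.066400 / 0.471200 ≈ 0.141
This is intercausal reasoning (explaining away): once root rot accounts for the wilting, underwatering becomes less likely.

P(underwatering | wilting) ≈ 0.295; P(underwatering | wilting, root rot) ≈ 0.141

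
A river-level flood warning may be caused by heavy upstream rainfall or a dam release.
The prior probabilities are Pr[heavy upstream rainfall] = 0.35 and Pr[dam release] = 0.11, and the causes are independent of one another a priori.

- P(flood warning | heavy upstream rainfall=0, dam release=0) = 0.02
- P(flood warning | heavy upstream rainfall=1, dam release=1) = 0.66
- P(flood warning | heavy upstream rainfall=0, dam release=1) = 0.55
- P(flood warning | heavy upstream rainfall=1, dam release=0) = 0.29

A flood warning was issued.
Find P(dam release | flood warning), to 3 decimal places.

P(dam release | flood warning) ≈ 0.388

P(flood warning) = 0.02·0.65·0.89 + 0.55·0.65·0.11 + 0.29·0.35·0.89 + 0.66·0.35·0.11 = 0.011570 + 0.039325 + 0.090335 + 0.025410 = 0.166640
The dam release-present share is 0.039325 + 0.025410 = 0.064735.
P(dam release | flood warning) = 0.064735 / 0.166640 ≈ 0.388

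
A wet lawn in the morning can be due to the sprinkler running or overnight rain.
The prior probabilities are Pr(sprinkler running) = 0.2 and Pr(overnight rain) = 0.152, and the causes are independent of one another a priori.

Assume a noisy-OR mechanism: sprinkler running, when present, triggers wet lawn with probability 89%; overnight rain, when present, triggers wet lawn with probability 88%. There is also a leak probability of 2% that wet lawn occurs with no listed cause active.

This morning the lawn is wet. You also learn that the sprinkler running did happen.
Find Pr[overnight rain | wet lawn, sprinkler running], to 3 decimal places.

Under noisy-OR, P(wet lawn | causes) = 1 − (1−0.02)·∏(1−qᵢ) over the active causes.
Enumerate both values of overnight rain and weight by the priors:
  P(wet lawn | sprinkler running) = 0.8922×0.848 + 0.987064×0.152
        = 0.756586 + 0.150034 = 0.906620
Configurations with overnight rain contribute 0.150034, so
  P(overnight rain | wet lawn, sprinkler running) = 0.150034 / 0.906620 ≈ 0.165

Pr[overnight rain | wet lawn, sprinkler running] ≈ 0.165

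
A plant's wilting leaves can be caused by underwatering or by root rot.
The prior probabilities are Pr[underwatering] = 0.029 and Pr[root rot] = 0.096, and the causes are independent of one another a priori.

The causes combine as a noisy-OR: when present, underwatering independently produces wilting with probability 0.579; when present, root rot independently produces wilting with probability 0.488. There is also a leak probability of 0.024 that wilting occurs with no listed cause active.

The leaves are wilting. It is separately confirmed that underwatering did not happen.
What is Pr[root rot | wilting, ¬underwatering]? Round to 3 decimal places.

Under noisy-OR, P(wilting | causes) = 1 − (1−0.024)·∏(1−qᵢ) over the active causes.
P(wilting | ¬underwatering) = 0.024×0.904 + 0.500288×0.096 = 0.021696 + 0.048028 = 0.069724
Restricting to configurations with root rot present: 0.500288×0.096 = 0.048028.
Hence the posterior is 0.048028/0.069724 ≈ 0.689.

Pr[root rot | wilting, ¬underwatering] ≈ 0.689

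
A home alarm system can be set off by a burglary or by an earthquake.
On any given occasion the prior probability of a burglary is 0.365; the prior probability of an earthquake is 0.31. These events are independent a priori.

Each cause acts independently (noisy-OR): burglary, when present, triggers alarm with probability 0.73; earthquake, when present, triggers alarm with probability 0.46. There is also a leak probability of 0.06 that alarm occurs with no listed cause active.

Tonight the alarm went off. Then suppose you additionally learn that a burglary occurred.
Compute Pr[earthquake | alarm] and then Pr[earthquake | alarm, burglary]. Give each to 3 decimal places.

Under noisy-OR, P(alarm | causes) = 1 − (1−0.06)·∏(1−qᵢ) over the active causes.
Numerator (weight on configurations with earthquake): 0.096929 + 0.097643 = 0.194572
Denominator P(alarm): 0.06*0.635*0.69 + 0.4924*0.635*0.31 + 0.7462*0.365*0.69 + 0.862948*0.365*0.31 = 0.408791
Posterior = 0.194572 / 0.408791 ≈ 0.476

Now condition on the additional information:
Enumerate both values of earthquake and weight by the priors:
  P(alarm | burglary) = 0.7462*0.69 + 0.862948*0.31
        = 0.514878 + 0.267514 = 0.782392
Configurations with earthquake contribute 0.267514, so
  P(earthquake | alarm, burglary) = 0.267514 / 0.782392 ≈ 0.342
The drop from 0.476 to 0.342 is the explaining-away (discounting) effect.

Pr[earthquake | alarm] ≈ 0.476; Pr[earthquake | alarm, burglary] ≈ 0.342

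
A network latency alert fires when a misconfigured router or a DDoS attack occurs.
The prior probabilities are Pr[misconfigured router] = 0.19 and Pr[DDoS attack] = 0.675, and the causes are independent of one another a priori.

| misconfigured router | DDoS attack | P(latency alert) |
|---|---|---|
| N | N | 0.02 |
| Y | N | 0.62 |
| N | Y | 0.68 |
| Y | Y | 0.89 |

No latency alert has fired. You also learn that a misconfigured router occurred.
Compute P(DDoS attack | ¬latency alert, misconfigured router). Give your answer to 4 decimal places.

P(DDoS attack | ¬latency alert, misconfigured router) ≈ 0.3755

Sum P(¬latency alert|·) weighted by the priors over both values of DDoS attack:
  P(¬latency alert | misconfigured router) = 0.38×0.325 + 0.11×0.675
        = 0.123500 + 0.074250 = 0.197750
The terms with DDoS attack present sum to 0.074250, so
  P(DDoS attack | ¬latency alert, misconfigured router) = 0.074250 / 0.197750 ≈ 0.3755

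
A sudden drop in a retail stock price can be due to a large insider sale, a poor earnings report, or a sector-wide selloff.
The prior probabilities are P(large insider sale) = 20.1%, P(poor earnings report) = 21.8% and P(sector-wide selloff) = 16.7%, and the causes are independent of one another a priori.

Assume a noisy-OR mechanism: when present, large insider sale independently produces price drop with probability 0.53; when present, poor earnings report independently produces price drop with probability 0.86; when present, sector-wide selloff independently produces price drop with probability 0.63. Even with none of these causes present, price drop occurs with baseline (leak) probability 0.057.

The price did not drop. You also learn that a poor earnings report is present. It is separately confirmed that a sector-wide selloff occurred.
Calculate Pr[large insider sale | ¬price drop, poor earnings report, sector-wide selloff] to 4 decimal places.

Under noisy-OR, P(price drop | causes) = 1 − (1−0.057)·∏(1−qᵢ) over the active causes.
P(¬price drop | poor earnings report, sector-wide selloff) = 0.048847×0.799 + 0.022958×0.201 = 0.039029 + 0.004615 = 0.043644
Of this, 0.004615 comes from 0.022958×0.201 (the large insider sale=true cases).
So P(large insider sale | ¬price drop, poor earnings report, sector-wide selloff) = 0.004615/0.043644 ≈ 0.1057.

Pr[large insider sale | ¬price drop, poor earnings report, sector-wide selloff] ≈ 0.1057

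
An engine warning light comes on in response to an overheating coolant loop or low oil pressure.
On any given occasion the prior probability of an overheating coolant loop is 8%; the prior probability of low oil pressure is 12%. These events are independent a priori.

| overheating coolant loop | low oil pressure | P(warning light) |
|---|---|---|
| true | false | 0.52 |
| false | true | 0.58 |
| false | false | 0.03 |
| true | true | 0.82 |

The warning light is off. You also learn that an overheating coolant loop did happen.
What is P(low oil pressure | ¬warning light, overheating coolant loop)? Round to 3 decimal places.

P(low oil pressure | ¬warning light, overheating coolant loop) ≈ 0.049

By total probability over both values of low oil pressure:
  P(¬warning light | overheating coolant loop) = 0.48×0.88 + 0.18×0.12
        = 0.422400 + 0.021600 = 0.444000
Keeping only the low oil pressure-present terms gives 0.021600, so
  P(low oil pressure | ¬warning light, overheating coolant loop) = 0.021600 / 0.444000 ≈ 0.049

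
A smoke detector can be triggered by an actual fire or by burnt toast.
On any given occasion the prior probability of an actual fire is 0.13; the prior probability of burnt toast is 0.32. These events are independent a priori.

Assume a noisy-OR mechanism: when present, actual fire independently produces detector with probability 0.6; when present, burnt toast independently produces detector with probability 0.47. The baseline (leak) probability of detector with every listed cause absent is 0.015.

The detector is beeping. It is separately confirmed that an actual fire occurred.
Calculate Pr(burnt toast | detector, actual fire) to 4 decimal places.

Under noisy-OR, P(detector | causes) = 1 − (1−0.015)·∏(1−qᵢ) over the active causes.
Enumerate both values of burnt toast and weight by the priors:
  P(detector | actual fire) = 0.606*0.68 + 0.79118*0.32
        = 0.412080 + 0.253178 = 0.665258
Configurations with burnt toast contribute 0.253178, so
  P(burnt toast | detector, actual fire) = 0.253178 / 0.665258 ≈ 0.3806

Pr(burnt toast | detector, actual fire) ≈ 0.3806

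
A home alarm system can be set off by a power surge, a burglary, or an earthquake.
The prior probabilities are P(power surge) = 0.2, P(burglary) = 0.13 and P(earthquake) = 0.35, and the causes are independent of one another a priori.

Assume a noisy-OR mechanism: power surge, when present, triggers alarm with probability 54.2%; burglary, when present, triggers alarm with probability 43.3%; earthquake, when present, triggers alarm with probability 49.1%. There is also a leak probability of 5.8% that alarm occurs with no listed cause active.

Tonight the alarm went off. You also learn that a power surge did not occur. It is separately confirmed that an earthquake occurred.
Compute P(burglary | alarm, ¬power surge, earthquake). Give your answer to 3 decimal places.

Under noisy-OR, P(alarm | causes) = 1 − (1−0.058)·∏(1−qᵢ) over the active causes.
By total probability over both values of burglary:
  P(alarm | ¬power surge, earthquake) = 0.520522×0.87 + 0.728136×0.13
        = 0.452854 + 0.094658 = 0.547512
The terms with burglary present sum to 0.094658, so
  P(burglary | alarm, ¬power surge, earthquake) = 0.094658 / 0.547512 ≈ 0.173

P(burglary | alarm, ¬power surge, earthquake) ≈ 0.173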